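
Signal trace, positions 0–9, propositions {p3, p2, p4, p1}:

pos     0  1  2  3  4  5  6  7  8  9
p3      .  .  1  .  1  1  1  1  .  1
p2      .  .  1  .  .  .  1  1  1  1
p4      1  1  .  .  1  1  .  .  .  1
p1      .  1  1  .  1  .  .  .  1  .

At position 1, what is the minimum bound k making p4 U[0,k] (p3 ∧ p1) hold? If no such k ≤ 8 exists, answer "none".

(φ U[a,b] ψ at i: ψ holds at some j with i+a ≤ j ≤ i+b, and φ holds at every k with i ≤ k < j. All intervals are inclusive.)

Need earliest j ≥ 1 with (p3 ∧ p1), and p4 at every k in [1,j-1].
  j=1: rhs fails.
  j=2: rhs holds; lhs holds on [1,1]. k = 1.

1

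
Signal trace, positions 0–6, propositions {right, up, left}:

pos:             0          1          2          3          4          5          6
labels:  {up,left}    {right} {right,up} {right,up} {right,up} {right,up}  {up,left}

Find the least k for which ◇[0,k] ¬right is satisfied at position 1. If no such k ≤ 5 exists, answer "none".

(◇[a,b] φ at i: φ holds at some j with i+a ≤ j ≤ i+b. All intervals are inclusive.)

5

Scan j = 1,2,… for ¬right:
  j=1: fails
  j=2: fails
  j=3: fails
  j=4: fails
  j=5: fails
  j=6: holds
First hit at j=6, so smallest k = 6-1 = 5.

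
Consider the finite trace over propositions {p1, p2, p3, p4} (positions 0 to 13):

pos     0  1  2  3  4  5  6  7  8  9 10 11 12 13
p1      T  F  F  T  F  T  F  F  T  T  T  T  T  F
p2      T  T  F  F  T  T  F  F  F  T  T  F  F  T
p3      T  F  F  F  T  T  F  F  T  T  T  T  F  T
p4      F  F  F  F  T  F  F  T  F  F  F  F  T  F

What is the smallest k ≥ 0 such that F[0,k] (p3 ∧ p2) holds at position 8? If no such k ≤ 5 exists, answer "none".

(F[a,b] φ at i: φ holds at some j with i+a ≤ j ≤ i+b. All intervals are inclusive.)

Scan j = 8,9,… for (p3 ∧ p2):
  j=8: fails
  j=9: holds
First hit at j=9, so smallest k = 9-8 = 1.

1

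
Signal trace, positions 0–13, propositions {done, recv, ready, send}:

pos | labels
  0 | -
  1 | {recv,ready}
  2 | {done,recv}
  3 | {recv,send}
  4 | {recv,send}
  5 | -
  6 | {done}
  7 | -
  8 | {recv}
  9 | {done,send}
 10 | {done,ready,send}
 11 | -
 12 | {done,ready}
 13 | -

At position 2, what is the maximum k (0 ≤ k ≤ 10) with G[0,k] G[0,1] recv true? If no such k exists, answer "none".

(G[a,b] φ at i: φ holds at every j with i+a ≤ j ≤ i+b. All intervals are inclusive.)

1

G[0,1] recv must hold from j=2 onward; find where it first fails.
  j=2: holds
  j=3: holds
  j=4: fails
Holds on [2,3], so largest k = 1.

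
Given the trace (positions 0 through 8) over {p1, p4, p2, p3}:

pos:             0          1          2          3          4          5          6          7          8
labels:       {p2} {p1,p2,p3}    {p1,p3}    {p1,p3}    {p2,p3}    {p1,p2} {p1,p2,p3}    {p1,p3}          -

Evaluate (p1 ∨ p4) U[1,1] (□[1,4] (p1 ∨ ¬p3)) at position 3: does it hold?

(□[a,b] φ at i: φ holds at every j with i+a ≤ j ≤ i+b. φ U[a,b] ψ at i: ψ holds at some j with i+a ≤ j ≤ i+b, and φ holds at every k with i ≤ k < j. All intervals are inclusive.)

Need some j in [4,4] with □[1,4] (p1 ∨ ¬p3), and (p1 ∨ p4) at every k in [3,j-1].
  j=4: □[1,4] (p1 ∨ ¬p3) holds; (p1 ∨ p4) holds at every k in [3,3] → satisfied.

True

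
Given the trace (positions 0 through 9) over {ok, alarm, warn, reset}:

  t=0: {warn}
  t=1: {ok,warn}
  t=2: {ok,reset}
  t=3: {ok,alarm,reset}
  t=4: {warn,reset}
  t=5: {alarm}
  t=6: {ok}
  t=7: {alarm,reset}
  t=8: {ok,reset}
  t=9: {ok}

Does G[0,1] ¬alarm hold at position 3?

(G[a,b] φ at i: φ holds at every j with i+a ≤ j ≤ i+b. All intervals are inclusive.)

Check ¬alarm at every j in [3,4]:
  j=3: false
  j=4: true
Fails at j=3 → formula fails.

No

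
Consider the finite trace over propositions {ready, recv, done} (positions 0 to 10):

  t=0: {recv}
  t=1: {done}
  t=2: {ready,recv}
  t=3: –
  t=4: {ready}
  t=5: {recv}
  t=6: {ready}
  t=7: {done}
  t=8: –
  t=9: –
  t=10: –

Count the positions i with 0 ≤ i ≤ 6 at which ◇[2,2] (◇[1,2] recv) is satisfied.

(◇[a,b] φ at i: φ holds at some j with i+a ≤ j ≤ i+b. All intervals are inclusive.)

Evaluate at each i in [0,6]:
  i=0: ✗ (none in [2,2])
  i=1: ✓ (witness j=3)
  i=2: ✓ (witness j=4)
  i=3: ✗ (none in [5,5])
  i=4: ✗ (none in [6,6])
  i=5: ✗ (none in [7,7])
  i=6: ✗ (none in [8,8])
Positions where it holds: {1, 2} → 2.

2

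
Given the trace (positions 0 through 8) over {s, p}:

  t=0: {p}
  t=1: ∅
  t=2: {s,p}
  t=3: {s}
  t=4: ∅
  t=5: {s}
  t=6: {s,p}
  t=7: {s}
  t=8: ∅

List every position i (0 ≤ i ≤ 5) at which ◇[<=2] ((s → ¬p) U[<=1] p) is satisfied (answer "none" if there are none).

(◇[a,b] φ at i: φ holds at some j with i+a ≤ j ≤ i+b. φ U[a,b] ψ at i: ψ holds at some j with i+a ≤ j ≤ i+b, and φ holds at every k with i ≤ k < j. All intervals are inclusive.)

0, 1, 2, 3, 4, 5

Evaluate at each i in [0,5]:
  i=0: ✓ (witness j=0)
  i=1: ✓ (witness j=1)
  i=2: ✓ (witness j=2)
  i=3: ✓ (witness j=5)
  i=4: ✓ (witness j=5)
  i=5: ✓ (witness j=5)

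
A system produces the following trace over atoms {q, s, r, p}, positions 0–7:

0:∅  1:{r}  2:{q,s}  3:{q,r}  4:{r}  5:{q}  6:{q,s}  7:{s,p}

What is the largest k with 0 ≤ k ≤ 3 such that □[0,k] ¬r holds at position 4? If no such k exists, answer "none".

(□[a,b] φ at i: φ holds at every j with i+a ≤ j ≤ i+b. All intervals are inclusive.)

¬r must hold from j=4 onward; find where it first fails.
  j=4: fails → no k works.

none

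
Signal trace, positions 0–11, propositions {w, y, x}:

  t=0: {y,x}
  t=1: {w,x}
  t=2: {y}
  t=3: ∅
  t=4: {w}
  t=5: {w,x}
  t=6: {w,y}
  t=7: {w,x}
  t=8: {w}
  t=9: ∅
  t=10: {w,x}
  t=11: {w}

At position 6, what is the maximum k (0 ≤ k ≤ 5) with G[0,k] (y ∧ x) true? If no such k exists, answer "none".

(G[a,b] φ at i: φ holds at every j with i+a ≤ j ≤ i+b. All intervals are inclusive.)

(y ∧ x) must hold from j=6 onward; find where it first fails.
  j=6: fails → no k works.

none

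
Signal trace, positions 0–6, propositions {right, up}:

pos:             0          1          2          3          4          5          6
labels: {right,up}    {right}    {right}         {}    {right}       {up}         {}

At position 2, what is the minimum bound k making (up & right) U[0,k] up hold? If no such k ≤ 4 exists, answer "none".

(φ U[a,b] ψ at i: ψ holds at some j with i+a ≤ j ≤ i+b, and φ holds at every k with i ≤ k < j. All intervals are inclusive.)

Need earliest j ≥ 2 with up, and (up & right) at every k in [2,j-1].
  j=2: rhs fails.
  j=3: rhs fails.
  j=4: rhs fails.
  j=5: rhs holds but lhs fails at k=2.
  j=6: rhs fails.
No witness within the range → none.

none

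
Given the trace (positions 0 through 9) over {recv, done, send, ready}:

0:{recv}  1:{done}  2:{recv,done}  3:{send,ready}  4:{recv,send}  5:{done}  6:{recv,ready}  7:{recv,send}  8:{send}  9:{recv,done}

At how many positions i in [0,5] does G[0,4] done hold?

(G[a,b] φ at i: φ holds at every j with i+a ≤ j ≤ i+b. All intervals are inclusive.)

0

Evaluate at each i in [0,5]:
  i=0: ✗ (fails at j=0)
  i=1: ✗ (fails at j=3)
  i=2: ✗ (fails at j=3)
  i=3: ✗ (fails at j=3)
  i=4: ✗ (fails at j=4)
  i=5: ✗ (fails at j=6)
Positions where it holds: {} → 0.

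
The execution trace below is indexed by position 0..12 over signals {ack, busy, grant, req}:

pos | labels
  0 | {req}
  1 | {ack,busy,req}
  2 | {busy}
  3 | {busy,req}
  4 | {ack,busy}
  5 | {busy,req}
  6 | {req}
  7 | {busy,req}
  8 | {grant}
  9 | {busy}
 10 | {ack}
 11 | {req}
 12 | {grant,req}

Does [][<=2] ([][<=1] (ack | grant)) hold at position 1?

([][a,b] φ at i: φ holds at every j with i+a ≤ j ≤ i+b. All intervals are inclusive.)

Check [][<=1] (ack | grant) at every j in [1,3]:
  j=1: fails at 2
  j=2: fails at 2
  j=3: fails at 3
Fails at j=1 → formula fails.

No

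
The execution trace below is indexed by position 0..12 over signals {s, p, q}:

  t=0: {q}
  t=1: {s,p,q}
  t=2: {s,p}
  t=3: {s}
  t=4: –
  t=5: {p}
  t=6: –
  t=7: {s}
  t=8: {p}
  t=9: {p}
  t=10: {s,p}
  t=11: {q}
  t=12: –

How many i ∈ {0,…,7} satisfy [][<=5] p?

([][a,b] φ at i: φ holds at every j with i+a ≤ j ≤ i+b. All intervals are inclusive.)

0

Evaluate at each i in [0,7]:
  i=0: ✗ (fails at j=0)
  i=1: ✗ (fails at j=3)
  i=2: ✗ (fails at j=3)
  i=3: ✗ (fails at j=3)
  i=4: ✗ (fails at j=4)
  i=5: ✗ (fails at j=6)
  i=6: ✗ (fails at j=6)
  i=7: ✗ (fails at j=7)
Positions where it holds: {} → 0.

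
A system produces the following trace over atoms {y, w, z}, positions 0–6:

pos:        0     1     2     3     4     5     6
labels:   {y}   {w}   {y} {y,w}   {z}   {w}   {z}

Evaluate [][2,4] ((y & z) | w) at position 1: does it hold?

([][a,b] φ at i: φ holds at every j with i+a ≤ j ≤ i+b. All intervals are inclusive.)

No

Check ((y & z) | w) at every j in [3,5]:
  j=3: true
  j=4: false
  j=5: true
Fails at j=4 → formula fails.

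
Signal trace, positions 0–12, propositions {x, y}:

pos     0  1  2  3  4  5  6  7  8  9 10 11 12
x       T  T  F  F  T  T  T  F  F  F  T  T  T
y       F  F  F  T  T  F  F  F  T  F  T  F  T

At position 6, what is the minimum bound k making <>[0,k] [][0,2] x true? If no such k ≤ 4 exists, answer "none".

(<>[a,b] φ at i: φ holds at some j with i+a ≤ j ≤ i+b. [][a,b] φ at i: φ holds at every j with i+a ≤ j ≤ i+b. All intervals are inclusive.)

4

Scan j = 6,7,… for [][0,2] x:
  j=6: fails
  j=7: fails
  j=8: fails
  j=9: fails
  j=10: holds
First hit at j=10, so smallest k = 10-6 = 4.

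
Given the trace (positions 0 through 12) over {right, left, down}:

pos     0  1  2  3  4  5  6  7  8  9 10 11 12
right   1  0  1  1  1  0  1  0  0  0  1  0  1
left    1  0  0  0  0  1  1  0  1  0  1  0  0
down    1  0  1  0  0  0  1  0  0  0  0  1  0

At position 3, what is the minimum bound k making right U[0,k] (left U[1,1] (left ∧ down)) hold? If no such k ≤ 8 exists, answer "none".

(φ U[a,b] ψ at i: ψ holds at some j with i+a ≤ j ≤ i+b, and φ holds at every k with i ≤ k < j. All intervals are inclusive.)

Need earliest j ≥ 3 with (left U[1,1] (left ∧ down)), and right at every k in [3,j-1].
  j=3: rhs fails.
  j=4: rhs fails.
  j=5: rhs holds; lhs holds on [3,4]. k = 2.

2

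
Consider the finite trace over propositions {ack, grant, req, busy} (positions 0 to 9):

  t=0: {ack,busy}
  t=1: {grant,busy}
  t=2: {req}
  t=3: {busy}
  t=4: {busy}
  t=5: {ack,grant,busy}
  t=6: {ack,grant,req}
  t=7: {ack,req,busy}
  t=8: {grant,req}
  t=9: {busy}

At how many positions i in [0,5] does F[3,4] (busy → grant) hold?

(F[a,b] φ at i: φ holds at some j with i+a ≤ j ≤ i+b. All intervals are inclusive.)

5

Evaluate at each i in [0,5]:
  i=0: ✗ (none in [3,4])
  i=1: ✓ (witness j=5)
  i=2: ✓ (witness j=5)
  i=3: ✓ (witness j=6)
  i=4: ✓ (witness j=8)
  i=5: ✓ (witness j=8)
Positions where it holds: {1, 2, 3, 4, 5} → 5.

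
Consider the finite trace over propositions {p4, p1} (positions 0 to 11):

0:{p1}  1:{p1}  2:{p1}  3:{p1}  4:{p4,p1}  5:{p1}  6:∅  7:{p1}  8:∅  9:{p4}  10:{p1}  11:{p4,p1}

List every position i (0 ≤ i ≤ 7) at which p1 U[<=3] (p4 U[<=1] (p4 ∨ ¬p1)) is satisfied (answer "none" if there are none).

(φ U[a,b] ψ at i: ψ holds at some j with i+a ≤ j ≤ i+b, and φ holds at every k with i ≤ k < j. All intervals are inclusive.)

1, 2, 3, 4, 5, 6, 7

Evaluate at each i in [0,7]:
  i=0: ✗ (no rhs in [0,3])
  i=1: ✓ (rhs at j=4; lhs holds on [1,3])
  i=2: ✓ (rhs at j=4; lhs holds on [2,3])
  i=3: ✓ (rhs at j=4; lhs holds on [3,3])
  i=4: ✓ (rhs at j=4)
  i=5: ✓ (rhs at j=6; lhs holds on [5,5])
  i=6: ✓ (rhs at j=6)
  i=7: ✓ (rhs at j=8; lhs holds on [7,7])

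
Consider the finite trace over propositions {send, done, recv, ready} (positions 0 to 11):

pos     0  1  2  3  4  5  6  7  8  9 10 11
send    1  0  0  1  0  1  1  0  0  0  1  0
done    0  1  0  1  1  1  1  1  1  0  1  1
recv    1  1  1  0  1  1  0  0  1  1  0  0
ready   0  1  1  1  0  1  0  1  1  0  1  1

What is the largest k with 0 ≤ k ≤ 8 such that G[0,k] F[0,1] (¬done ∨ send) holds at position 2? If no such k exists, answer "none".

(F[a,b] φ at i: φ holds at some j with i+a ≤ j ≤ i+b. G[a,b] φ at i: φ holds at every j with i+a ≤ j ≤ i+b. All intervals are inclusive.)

4

F[0,1] (¬done ∨ send) must hold from j=2 onward; find where it first fails.
  j=2: holds
  j=3: holds
  j=4: holds
  j=5: holds
  j=6: holds
  j=7: fails
Holds on [2,6], so largest k = 4.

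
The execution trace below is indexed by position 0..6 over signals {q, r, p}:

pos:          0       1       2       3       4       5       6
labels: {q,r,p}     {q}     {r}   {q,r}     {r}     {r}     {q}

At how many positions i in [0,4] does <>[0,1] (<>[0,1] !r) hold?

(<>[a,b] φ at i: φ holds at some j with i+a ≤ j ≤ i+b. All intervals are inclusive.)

3

Evaluate at each i in [0,4]:
  i=0: ✓ (witness j=0)
  i=1: ✓ (witness j=1)
  i=2: ✗ (none in [2,3])
  i=3: ✗ (none in [3,4])
  i=4: ✓ (witness j=5)
Positions where it holds: {0, 1, 4} → 3.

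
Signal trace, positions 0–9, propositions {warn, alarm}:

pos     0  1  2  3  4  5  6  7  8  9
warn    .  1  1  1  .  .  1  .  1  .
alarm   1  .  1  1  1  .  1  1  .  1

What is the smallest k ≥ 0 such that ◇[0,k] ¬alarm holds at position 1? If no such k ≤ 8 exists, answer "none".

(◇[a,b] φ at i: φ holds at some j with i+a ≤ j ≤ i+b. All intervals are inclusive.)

0

Scan j = 1,2,… for ¬alarm:
  j=1: holds
First hit at j=1, so smallest k = 1-1 = 0.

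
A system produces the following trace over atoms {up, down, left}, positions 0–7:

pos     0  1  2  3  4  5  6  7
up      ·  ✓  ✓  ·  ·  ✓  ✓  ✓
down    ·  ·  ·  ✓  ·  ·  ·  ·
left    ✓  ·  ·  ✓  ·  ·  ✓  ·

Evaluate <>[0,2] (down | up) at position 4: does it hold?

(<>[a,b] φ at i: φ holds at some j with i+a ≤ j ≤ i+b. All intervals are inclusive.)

Check (down | up) at each j in [4,6]:
  j=4: false
  j=5: true
  j=6: true
Found at j=5 → formula holds.

True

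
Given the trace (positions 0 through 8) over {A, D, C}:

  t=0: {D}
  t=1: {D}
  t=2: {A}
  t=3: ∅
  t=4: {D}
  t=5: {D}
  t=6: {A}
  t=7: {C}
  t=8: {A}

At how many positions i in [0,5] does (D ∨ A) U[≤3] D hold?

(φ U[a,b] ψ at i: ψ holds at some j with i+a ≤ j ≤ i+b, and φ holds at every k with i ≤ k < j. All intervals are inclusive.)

4

Evaluate at each i in [0,5]:
  i=0: ✓ (rhs at j=0)
  i=1: ✓ (rhs at j=1)
  i=2: ✗ (lhs fails at k=3 before rhs at j=4)
  i=3: ✗ (lhs fails at k=3 before rhs at j=4)
  i=4: ✓ (rhs at j=4)
  i=5: ✓ (rhs at j=5)
Positions where it holds: {0, 1, 4, 5} → 4.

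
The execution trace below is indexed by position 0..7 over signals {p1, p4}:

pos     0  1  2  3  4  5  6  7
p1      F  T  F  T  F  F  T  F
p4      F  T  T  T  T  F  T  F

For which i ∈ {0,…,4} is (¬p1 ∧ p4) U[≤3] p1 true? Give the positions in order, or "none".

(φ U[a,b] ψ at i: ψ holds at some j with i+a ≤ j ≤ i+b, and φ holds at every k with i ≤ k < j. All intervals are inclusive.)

Evaluate at each i in [0,4]:
  i=0: ✗ (lhs fails at k=0 before rhs at j=1)
  i=1: ✓ (rhs at j=1)
  i=2: ✓ (rhs at j=3; lhs holds on [2,2])
  i=3: ✓ (rhs at j=3)
  i=4: ✗ (lhs fails at k=5 before rhs at j=6)

1, 2, 3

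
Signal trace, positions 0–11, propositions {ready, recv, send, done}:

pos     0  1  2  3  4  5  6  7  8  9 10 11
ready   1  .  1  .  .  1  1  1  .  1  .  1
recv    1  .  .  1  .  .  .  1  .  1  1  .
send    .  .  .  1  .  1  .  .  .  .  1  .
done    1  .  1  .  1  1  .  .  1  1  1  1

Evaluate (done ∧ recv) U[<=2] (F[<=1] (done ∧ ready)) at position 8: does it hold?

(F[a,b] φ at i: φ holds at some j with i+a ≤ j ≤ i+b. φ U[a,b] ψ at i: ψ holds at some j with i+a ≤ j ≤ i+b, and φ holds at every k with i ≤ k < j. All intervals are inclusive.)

Holds

Need some j in [8,10] with F[<=1] (done ∧ ready), and (done ∧ recv) at every k in [8,j-1].
  j=8: F[<=1] (done ∧ ready) holds; no prefix to check → satisfied.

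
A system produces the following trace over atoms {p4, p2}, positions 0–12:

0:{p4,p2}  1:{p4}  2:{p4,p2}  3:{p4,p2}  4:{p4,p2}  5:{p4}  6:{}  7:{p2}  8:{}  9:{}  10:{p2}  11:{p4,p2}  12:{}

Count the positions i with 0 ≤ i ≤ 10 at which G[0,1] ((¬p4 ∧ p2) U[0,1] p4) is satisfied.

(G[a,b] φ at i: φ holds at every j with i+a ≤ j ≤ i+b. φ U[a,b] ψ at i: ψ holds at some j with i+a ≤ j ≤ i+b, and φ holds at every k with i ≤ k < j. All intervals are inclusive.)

6

Evaluate at each i in [0,10]:
  i=0: ✓ (all of [0,1])
  i=1: ✓ (all of [1,2])
  i=2: ✓ (all of [2,3])
  i=3: ✓ (all of [3,4])
  i=4: ✓ (all of [4,5])
  i=5: ✗ (fails at j=6)
  i=6: ✗ (fails at j=6)
  i=7: ✗ (fails at j=7)
  i=8: ✗ (fails at j=8)
  i=9: ✗ (fails at j=9)
  i=10: ✓ (all of [10,11])
Positions where it holds: {0, 1, 2, 3, 4, 10} → 6.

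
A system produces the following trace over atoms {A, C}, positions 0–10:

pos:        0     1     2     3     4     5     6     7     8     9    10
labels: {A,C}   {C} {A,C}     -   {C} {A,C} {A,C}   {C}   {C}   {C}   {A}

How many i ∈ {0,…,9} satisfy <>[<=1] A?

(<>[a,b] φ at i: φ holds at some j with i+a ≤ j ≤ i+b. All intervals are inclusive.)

7

Evaluate at each i in [0,9]:
  i=0: ✓ (witness j=0)
  i=1: ✓ (witness j=2)
  i=2: ✓ (witness j=2)
  i=3: ✗ (none in [3,4])
  i=4: ✓ (witness j=5)
  i=5: ✓ (witness j=5)
  i=6: ✓ (witness j=6)
  i=7: ✗ (none in [7,8])
  i=8: ✗ (none in [8,9])
  i=9: ✓ (witness j=10)
Positions where it holds: {0, 1, 2, 4, 5, 6, 9} → 7.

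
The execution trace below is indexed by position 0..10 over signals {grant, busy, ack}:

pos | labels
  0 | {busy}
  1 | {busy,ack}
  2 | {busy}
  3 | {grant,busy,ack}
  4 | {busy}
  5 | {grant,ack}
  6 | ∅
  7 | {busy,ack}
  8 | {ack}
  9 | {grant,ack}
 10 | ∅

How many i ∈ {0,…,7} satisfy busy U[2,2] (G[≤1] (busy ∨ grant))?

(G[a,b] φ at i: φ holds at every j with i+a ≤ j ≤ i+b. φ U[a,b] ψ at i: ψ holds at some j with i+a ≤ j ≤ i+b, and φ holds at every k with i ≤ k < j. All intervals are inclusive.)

Evaluate at each i in [0,7]:
  i=0: ✓ (rhs at j=2; lhs holds on [0,1])
  i=1: ✓ (rhs at j=3; lhs holds on [1,2])
  i=2: ✓ (rhs at j=4; lhs holds on [2,3])
  i=3: ✗ (no rhs in [5,5])
  i=4: ✗ (no rhs in [6,6])
  i=5: ✗ (no rhs in [7,7])
  i=6: ✗ (no rhs in [8,8])
  i=7: ✗ (no rhs in [9,9])
Positions where it holds: {0, 1, 2} → 3.

3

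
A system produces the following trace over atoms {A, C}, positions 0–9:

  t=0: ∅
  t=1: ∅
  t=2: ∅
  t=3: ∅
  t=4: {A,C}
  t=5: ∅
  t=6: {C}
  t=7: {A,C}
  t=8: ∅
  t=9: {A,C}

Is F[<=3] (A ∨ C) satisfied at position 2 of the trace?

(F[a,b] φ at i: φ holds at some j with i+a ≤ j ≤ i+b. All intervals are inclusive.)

Check (A ∨ C) at each j in [2,5]:
  j=2: false
  j=3: false
  j=4: true
  j=5: false
Found at j=4 → formula holds.

True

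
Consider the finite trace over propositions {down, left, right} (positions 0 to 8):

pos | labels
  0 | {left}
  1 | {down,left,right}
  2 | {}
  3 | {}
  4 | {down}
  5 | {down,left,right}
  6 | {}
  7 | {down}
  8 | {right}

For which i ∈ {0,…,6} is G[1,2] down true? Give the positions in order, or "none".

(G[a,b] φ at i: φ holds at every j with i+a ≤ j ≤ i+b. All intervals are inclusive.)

3

Evaluate at each i in [0,6]:
  i=0: ✗ (fails at j=2)
  i=1: ✗ (fails at j=2)
  i=2: ✗ (fails at j=3)
  i=3: ✓ (all of [4,5])
  i=4: ✗ (fails at j=6)
  i=5: ✗ (fails at j=6)
  i=6: ✗ (fails at j=8)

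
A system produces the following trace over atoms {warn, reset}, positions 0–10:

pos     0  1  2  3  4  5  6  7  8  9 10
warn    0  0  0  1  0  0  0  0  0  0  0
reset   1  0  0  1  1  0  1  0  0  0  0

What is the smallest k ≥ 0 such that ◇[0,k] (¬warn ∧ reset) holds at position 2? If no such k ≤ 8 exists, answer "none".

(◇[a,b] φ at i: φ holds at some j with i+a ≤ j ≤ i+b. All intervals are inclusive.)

Scan j = 2,3,… for (¬warn ∧ reset):
  j=2: fails
  j=3: fails
  j=4: holds
First hit at j=4, so smallest k = 4-2 = 2.

2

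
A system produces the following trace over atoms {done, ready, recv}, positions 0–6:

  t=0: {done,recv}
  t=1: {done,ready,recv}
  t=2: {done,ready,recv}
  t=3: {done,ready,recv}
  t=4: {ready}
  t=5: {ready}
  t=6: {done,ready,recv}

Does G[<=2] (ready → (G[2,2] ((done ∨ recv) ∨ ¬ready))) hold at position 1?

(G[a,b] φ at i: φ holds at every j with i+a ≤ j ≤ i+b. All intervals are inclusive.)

Check (ready → (G[2,2] ((done ∨ recv) ∨ ¬ready))) at every j in [1,3]:
  j=1: antecedent true; consequent holds on [3,3] → ✓
  j=2: antecedent true; consequent fails at 4 → ✗
  j=3: antecedent true; consequent fails at 5 → ✗
Fails at j=2 → formula fails.

No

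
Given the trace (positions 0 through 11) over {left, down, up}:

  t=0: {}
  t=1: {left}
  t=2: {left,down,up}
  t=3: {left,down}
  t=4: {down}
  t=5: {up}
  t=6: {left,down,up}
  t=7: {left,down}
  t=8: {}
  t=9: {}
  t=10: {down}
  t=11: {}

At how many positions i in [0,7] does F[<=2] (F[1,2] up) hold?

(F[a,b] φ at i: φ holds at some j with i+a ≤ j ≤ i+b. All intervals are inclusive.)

6

Evaluate at each i in [0,7]:
  i=0: ✓ (witness j=0)
  i=1: ✓ (witness j=1)
  i=2: ✓ (witness j=3)
  i=3: ✓ (witness j=3)
  i=4: ✓ (witness j=4)
  i=5: ✓ (witness j=5)
  i=6: ✗ (none in [6,8])
  i=7: ✗ (none in [7,9])
Positions where it holds: {0, 1, 2, 3, 4, 5} → 6.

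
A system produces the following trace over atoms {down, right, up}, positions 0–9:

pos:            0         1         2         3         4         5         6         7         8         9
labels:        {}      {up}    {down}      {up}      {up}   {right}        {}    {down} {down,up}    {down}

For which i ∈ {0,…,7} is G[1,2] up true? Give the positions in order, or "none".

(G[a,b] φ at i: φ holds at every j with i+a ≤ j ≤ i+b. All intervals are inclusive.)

Evaluate at each i in [0,7]:
  i=0: ✗ (fails at j=2)
  i=1: ✗ (fails at j=2)
  i=2: ✓ (all of [3,4])
  i=3: ✗ (fails at j=5)
  i=4: ✗ (fails at j=5)
  i=5: ✗ (fails at j=6)
  i=6: ✗ (fails at j=7)
  i=7: ✗ (fails at j=9)

2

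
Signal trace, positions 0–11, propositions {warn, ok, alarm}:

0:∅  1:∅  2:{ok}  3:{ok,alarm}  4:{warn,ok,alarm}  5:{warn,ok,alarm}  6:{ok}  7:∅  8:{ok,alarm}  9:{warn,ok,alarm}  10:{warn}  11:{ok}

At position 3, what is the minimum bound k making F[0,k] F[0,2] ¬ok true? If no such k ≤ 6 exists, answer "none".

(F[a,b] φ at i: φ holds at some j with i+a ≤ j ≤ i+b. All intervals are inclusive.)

Scan j = 3,4,… for F[0,2] ¬ok:
  j=3: fails
  j=4: fails
  j=5: holds
First hit at j=5, so smallest k = 5-3 = 2.

2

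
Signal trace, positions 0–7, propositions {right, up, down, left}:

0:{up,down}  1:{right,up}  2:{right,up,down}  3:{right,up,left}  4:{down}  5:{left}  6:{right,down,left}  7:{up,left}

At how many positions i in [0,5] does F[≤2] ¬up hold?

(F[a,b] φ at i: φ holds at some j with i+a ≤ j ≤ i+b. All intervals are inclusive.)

Evaluate at each i in [0,5]:
  i=0: ✗ (none in [0,2])
  i=1: ✗ (none in [1,3])
  i=2: ✓ (witness j=4)
  i=3: ✓ (witness j=4)
  i=4: ✓ (witness j=4)
  i=5: ✓ (witness j=5)
Positions where it holds: {2, 3, 4, 5} → 4.

4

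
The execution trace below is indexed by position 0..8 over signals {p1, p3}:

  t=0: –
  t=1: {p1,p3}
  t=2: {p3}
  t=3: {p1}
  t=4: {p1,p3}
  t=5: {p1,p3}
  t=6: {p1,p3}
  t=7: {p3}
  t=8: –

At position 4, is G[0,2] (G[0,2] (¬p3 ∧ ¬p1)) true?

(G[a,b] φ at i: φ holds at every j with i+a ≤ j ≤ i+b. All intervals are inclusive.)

False

Check G[0,2] (¬p3 ∧ ¬p1) at every j in [4,6]:
  j=4: fails at 4
  j=5: fails at 5
  j=6: fails at 6
Fails at j=4 → formula fails.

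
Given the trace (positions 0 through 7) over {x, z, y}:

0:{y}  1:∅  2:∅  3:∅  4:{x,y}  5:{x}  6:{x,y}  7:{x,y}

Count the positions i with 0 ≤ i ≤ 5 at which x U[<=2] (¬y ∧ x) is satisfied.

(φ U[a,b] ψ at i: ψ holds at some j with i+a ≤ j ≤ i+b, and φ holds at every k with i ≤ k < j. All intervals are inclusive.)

2

Evaluate at each i in [0,5]:
  i=0: ✗ (no rhs in [0,2])
  i=1: ✗ (no rhs in [1,3])
  i=2: ✗ (no rhs in [2,4])
  i=3: ✗ (lhs fails at k=3 before rhs at j=5)
  i=4: ✓ (rhs at j=5; lhs holds on [4,4])
  i=5: ✓ (rhs at j=5)
Positions where it holds: {4, 5} → 2.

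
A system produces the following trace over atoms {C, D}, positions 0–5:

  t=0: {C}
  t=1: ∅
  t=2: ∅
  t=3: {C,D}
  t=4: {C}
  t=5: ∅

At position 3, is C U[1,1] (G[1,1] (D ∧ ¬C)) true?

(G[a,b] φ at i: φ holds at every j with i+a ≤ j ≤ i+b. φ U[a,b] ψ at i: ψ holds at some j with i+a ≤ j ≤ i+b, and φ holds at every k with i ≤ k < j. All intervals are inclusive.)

Need some j in [4,4] with G[1,1] (D ∧ ¬C), and C at every k in [3,j-1].
  j=4: G[1,1] (D ∧ ¬C) — fails at 5.
No j in the window works → until fails.

False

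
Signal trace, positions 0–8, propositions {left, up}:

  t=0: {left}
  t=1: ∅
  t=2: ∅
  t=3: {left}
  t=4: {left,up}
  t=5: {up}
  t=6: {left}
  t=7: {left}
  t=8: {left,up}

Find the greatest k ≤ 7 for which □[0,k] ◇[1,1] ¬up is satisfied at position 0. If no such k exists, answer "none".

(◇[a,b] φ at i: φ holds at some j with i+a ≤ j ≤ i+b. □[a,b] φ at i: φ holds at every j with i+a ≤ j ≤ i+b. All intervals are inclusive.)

2

◇[1,1] ¬up must hold from j=0 onward; find where it first fails.
  j=0: holds
  j=1: holds
  j=2: holds
  j=3: fails
Holds on [0,2], so largest k = 2.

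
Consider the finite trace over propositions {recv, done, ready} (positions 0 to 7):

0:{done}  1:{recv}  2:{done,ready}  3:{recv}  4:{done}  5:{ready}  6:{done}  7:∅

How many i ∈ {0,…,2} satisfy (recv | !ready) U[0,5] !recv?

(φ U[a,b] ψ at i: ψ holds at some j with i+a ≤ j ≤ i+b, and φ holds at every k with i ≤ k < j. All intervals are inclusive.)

Evaluate at each i in [0,2]:
  i=0: ✓ (rhs at j=0)
  i=1: ✓ (rhs at j=2; lhs holds on [1,1])
  i=2: ✓ (rhs at j=2)
Positions where it holds: {0, 1, 2} → 3.

3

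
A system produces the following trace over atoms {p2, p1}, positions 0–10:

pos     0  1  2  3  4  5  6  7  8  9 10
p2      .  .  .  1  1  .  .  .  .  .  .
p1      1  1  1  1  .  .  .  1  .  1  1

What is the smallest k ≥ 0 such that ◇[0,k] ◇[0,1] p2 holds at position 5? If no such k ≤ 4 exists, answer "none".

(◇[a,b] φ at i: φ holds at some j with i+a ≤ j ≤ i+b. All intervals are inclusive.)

none

Scan j = 5,6,… for ◇[0,1] p2:
  j=5: fails
  j=6: fails
  j=7: fails
  j=8: fails
  j=9: fails
No j in [5,9] satisfies it → none.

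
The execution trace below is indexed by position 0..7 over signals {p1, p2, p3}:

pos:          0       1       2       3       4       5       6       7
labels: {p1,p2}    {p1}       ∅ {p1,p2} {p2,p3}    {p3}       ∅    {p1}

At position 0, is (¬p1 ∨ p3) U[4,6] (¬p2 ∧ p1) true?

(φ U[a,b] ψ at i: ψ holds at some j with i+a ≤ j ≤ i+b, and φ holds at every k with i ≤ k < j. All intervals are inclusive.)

No

Need some j in [4,6] with (¬p2 ∧ p1), and (¬p1 ∨ p3) at every k in [0,j-1].
  j=4: (¬p2 ∧ p1) false.
  j=5: (¬p2 ∧ p1) false.
  j=6: (¬p2 ∧ p1) false.
No j in the window works → until fails.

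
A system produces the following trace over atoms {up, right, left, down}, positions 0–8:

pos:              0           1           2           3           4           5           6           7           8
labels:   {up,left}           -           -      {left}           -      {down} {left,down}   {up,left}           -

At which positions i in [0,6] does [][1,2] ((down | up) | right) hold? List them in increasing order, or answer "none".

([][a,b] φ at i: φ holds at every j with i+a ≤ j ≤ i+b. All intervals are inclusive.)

Evaluate at each i in [0,6]:
  i=0: ✗ (fails at j=1)
  i=1: ✗ (fails at j=2)
  i=2: ✗ (fails at j=3)
  i=3: ✗ (fails at j=4)
  i=4: ✓ (all of [5,6])
  i=5: ✓ (all of [6,7])
  i=6: ✗ (fails at j=8)

4, 5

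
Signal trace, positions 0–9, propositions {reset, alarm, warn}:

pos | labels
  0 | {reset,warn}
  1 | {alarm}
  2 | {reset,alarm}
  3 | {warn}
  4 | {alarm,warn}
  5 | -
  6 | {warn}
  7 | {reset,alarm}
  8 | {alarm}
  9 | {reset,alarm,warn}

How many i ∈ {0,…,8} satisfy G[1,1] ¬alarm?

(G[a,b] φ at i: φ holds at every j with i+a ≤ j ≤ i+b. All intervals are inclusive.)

3

Evaluate at each i in [0,8]:
  i=0: ✗ (fails at j=1)
  i=1: ✗ (fails at j=2)
  i=2: ✓ (all of [3,3])
  i=3: ✗ (fails at j=4)
  i=4: ✓ (all of [5,5])
  i=5: ✓ (all of [6,6])
  i=6: ✗ (fails at j=7)
  i=7: ✗ (fails at j=8)
  i=8: ✗ (fails at j=9)
Positions where it holds: {2, 4, 5} → 3.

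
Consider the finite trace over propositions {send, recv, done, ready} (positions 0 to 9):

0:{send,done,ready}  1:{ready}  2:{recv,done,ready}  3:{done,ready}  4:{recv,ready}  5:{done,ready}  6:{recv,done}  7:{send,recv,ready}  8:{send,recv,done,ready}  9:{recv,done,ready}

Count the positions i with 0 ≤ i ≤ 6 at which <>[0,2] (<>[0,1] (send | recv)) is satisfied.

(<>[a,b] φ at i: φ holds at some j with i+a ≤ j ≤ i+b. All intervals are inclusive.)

Evaluate at each i in [0,6]:
  i=0: ✓ (witness j=0)
  i=1: ✓ (witness j=1)
  i=2: ✓ (witness j=2)
  i=3: ✓ (witness j=3)
  i=4: ✓ (witness j=4)
  i=5: ✓ (witness j=5)
  i=6: ✓ (witness j=6)
Positions where it holds: {0, 1, 2, 3, 4, 5, 6} → 7.

7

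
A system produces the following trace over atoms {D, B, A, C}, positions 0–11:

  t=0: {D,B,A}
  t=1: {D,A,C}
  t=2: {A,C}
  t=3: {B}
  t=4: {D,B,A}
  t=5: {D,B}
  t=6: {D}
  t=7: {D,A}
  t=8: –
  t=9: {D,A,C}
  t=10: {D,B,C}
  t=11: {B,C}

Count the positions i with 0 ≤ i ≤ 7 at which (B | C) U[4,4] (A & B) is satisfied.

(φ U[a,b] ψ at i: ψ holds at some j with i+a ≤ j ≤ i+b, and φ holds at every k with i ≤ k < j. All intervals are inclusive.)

Evaluate at each i in [0,7]:
  i=0: ✓ (rhs at j=4; lhs holds on [0,3])
  i=1: ✗ (no rhs in [5,5])
  i=2: ✗ (no rhs in [6,6])
  i=3: ✗ (no rhs in [7,7])
  i=4: ✗ (no rhs in [8,8])
  i=5: ✗ (no rhs in [9,9])
  i=6: ✗ (no rhs in [10,10])
  i=7: ✗ (no rhs in [11,11])
Positions where it holds: {0} → 1.

1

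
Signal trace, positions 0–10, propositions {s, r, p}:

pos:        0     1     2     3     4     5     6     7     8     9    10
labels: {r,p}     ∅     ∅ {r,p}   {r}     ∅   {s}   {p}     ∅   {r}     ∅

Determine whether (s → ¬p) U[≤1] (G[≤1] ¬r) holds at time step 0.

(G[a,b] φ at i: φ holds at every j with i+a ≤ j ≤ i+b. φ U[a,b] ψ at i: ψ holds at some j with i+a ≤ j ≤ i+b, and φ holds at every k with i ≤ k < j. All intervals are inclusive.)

Need some j in [0,1] with G[≤1] ¬r, and (s → ¬p) at every k in [0,j-1].
  j=0: G[≤1] ¬r — fails at 0.
  j=1: G[≤1] ¬r holds; (s → ¬p) holds at every k in [0,0] → satisfied.

Yes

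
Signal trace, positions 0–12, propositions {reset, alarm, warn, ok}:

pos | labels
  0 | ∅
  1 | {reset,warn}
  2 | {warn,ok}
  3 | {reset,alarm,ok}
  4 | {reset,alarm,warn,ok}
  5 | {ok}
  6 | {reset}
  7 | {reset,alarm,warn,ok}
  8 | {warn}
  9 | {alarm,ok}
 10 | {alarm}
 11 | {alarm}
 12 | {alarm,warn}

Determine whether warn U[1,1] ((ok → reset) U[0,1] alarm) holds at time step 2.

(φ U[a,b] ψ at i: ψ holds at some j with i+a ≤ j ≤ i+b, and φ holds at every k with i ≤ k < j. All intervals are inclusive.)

Need some j in [3,3] with ((ok → reset) U[0,1] alarm), and warn at every k in [2,j-1].
  j=3: ((ok → reset) U[0,1] alarm) holds; warn holds at every k in [2,2] → satisfied.

Holds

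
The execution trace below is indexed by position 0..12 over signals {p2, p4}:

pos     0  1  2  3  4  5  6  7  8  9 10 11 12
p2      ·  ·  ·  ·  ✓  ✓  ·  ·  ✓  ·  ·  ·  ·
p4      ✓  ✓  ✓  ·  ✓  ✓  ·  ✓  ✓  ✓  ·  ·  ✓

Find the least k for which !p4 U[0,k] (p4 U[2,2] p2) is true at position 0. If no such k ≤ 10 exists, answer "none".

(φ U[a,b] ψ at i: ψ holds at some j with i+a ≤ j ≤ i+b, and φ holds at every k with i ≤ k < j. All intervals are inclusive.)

none

Need earliest j ≥ 0 with (p4 U[2,2] p2), and !p4 at every k in [0,j-1].
  j=0: rhs fails.
  j=1: rhs fails.
  j=2: rhs fails.
  j=3: rhs fails.
  j=4: rhs fails.
  j=5: rhs fails.
  j=6: rhs fails.
  j=7: rhs fails.
  j=8: rhs fails.
  j=9: rhs fails.
  j=10: rhs fails.
No witness within the range → none.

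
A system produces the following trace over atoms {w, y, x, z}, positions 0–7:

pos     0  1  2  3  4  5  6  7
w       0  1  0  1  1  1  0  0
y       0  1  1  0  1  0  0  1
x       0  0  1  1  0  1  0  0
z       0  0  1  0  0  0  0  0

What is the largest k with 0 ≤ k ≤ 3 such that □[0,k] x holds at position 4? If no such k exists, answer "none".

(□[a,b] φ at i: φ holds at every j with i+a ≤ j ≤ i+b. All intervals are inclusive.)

x must hold from j=4 onward; find where it first fails.
  j=4: fails → no k works.

none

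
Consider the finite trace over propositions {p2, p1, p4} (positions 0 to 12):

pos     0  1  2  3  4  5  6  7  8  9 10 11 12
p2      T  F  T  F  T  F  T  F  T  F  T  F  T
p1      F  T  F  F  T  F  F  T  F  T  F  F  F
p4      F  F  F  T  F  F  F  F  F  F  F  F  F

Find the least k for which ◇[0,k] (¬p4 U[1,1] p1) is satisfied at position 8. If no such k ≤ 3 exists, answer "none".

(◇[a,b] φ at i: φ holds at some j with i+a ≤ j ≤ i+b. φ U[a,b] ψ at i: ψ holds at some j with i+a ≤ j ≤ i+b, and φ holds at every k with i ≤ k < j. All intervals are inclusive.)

0

Scan j = 8,9,… for (¬p4 U[1,1] p1):
  j=8: holds
First hit at j=8, so smallest k = 8-8 = 0.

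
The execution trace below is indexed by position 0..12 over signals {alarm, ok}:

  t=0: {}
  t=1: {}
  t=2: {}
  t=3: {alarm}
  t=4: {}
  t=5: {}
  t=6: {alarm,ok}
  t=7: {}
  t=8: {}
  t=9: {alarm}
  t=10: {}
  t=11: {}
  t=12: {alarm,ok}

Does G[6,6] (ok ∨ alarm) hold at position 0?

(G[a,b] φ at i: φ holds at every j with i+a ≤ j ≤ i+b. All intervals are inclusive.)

Check (ok ∨ alarm) at every j in [6,6]:
  j=6: true
All positions satisfy it → formula holds.

True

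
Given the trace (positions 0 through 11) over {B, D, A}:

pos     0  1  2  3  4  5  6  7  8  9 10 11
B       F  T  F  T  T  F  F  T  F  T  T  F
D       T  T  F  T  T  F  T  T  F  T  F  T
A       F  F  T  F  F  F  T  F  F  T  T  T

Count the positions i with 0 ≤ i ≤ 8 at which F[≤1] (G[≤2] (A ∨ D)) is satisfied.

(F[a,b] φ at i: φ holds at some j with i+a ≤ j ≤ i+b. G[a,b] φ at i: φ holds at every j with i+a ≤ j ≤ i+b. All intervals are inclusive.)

Evaluate at each i in [0,8]:
  i=0: ✓ (witness j=0)
  i=1: ✓ (witness j=1)
  i=2: ✓ (witness j=2)
  i=3: ✗ (none in [3,4])
  i=4: ✗ (none in [4,5])
  i=5: ✗ (none in [5,6])
  i=6: ✗ (none in [6,7])
  i=7: ✗ (none in [7,8])
  i=8: ✓ (witness j=9)
Positions where it holds: {0, 1, 2, 8} → 4.

4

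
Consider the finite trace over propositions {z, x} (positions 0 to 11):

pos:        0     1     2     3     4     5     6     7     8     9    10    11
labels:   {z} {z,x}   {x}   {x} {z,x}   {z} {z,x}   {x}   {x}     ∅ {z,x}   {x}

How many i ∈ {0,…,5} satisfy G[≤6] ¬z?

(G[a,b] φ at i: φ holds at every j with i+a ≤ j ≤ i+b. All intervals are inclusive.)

Evaluate at each i in [0,5]:
  i=0: ✗ (fails at j=0)
  i=1: ✗ (fails at j=1)
  i=2: ✗ (fails at j=4)
  i=3: ✗ (fails at j=4)
  i=4: ✗ (fails at j=4)
  i=5: ✗ (fails at j=5)
Positions where it holds: {} → 0.

0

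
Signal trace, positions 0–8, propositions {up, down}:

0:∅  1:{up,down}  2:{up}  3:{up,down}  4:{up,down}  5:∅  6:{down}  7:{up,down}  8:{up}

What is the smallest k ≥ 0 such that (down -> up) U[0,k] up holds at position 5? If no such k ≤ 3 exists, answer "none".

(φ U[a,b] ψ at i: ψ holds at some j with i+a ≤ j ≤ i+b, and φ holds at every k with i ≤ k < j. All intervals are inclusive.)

none

Need earliest j ≥ 5 with up, and (down -> up) at every k in [5,j-1].
  j=5: rhs fails.
  j=6: rhs fails.
  j=7: rhs holds but lhs fails at k=6.
  j=8: rhs holds but lhs fails at k=6.
No witness within the range → none.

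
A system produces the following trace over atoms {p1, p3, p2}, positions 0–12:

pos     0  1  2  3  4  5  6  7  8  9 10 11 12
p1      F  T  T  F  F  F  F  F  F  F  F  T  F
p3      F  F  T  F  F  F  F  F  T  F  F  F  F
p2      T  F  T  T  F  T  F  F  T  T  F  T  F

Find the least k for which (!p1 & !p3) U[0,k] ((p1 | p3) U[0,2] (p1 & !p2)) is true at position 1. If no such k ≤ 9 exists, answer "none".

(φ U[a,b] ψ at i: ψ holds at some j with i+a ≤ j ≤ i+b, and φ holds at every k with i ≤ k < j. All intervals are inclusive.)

0

Need earliest j ≥ 1 with ((p1 | p3) U[0,2] (p1 & !p2)), and (!p1 & !p3) at every k in [1,j-1].
  j=1: rhs holds (empty prefix). k = 0.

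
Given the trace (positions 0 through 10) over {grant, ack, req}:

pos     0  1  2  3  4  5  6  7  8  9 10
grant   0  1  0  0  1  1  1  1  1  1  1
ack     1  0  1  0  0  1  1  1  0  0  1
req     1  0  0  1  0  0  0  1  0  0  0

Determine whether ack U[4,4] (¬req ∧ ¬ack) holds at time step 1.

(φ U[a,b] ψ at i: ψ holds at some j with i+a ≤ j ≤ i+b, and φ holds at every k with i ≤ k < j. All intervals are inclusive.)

Need some j in [5,5] with (¬req ∧ ¬ack), and ack at every k in [1,j-1].
  j=5: (¬req ∧ ¬ack) false.
No j in the window works → until fails.

Does not hold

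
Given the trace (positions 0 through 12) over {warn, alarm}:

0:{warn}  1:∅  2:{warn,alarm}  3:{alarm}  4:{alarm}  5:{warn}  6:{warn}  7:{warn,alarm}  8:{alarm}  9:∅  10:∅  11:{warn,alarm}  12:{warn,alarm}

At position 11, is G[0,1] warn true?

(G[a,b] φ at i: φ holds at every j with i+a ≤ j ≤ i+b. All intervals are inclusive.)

Check warn at every j in [11,12]:
  j=11: true
  j=12: true
All positions satisfy it → formula holds.

True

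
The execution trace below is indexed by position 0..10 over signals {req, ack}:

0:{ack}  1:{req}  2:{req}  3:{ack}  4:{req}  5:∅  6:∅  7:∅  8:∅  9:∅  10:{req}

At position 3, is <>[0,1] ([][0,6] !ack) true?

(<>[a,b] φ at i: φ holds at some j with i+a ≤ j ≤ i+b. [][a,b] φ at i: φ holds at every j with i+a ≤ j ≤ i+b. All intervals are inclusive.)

Yes

Check [][0,6] !ack at each j in [3,4]:
  j=3: fails at 3
  j=4: holds on [4,10]
Found at j=4 → formula holds.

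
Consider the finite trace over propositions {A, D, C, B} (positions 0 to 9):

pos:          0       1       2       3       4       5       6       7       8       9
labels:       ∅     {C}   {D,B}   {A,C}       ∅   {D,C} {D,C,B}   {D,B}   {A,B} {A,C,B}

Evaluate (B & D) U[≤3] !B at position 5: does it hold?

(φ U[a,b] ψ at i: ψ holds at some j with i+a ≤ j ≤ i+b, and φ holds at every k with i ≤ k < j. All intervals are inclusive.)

Need some j in [5,8] with !B, and (B & D) at every k in [5,j-1].
  j=5: !B holds; no prefix to check → satisfied.

Holds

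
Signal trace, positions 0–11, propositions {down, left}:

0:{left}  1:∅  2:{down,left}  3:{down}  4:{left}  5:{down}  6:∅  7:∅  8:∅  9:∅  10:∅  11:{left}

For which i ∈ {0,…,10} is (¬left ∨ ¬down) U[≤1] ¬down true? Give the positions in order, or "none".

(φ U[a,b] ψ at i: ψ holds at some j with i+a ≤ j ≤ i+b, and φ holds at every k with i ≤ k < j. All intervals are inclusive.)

Evaluate at each i in [0,10]:
  i=0: ✓ (rhs at j=0)
  i=1: ✓ (rhs at j=1)
  i=2: ✗ (no rhs in [2,3])
  i=3: ✓ (rhs at j=4; lhs holds on [3,3])
  i=4: ✓ (rhs at j=4)
  i=5: ✓ (rhs at j=6; lhs holds on [5,5])
  i=6: ✓ (rhs at j=6)
  i=7: ✓ (rhs at j=7)
  i=8: ✓ (rhs at j=8)
  i=9: ✓ (rhs at j=9)
  i=10: ✓ (rhs at j=10)

0, 1, 3, 4, 5, 6, 7, 8, 9, 10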